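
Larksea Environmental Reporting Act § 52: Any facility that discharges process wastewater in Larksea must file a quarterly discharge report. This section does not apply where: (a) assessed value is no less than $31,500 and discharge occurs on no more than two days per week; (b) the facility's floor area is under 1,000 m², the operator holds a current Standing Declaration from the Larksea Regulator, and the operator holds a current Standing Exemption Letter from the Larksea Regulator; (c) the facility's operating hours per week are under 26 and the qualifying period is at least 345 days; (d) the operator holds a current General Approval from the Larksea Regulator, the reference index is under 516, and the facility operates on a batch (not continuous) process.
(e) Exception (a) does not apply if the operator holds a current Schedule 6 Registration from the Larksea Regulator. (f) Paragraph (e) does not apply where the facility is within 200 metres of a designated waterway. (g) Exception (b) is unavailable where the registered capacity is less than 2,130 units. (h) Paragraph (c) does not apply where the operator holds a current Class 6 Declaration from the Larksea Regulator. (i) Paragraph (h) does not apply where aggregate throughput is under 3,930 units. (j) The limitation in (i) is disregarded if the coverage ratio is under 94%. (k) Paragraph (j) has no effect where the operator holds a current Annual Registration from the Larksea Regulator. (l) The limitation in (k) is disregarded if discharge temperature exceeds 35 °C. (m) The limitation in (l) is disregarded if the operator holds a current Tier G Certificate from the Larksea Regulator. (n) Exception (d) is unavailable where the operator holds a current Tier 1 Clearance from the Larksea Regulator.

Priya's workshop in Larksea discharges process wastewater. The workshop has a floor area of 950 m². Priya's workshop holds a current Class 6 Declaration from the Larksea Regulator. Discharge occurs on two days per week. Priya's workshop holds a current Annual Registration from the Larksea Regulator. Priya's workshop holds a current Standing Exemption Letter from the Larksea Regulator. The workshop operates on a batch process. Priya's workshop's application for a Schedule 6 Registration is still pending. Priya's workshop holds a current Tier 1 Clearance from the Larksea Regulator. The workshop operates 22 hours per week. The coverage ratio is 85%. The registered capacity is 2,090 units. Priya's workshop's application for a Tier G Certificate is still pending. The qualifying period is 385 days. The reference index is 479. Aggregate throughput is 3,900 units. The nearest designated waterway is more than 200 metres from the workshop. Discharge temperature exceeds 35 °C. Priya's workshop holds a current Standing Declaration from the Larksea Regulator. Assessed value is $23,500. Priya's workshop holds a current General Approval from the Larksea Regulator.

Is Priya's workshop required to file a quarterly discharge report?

Exception (a) fails — assessed value is $23,500, short of $31,500.
All of (b)'s requirements are met (the facility's floor area is 950 m², under the 1,000 m² limit; a current Standing Declaration is held; a current Standing Exemption Letter is held). But: (g) is engaged — the registered capacity is 2,090 units, less than the 2,130 units limit. So (b) is unavailable.
Exception (c)'s conditions are all satisfied: the facility's operating hours per week are 22, under the 26 limit; the qualifying period is 385 days, meeting the 345 days threshold. But applying paragraphs (h)–(m): (h) operates against (c): a current Class 6 Declaration is held. (i) would limit (h) — aggregate throughput is 3,900 units, under the 3,930 units limit — but (j) sets (i) aside: (j) applies — the coverage ratio is 85%, under the 94% limit. (k) would limit (j) — a current Annual Registration is held — but (l) sets (k) aside: (l) operates against (k): discharge temperature exceeds 35 °C. (m), which would lift (l), is inapplicable — the Tier G Certificate is not current. So (c) is unavailable.
Exception (d)'s conditions are all satisfied: a current General Approval is held; the reference index is 479, under the 516 limit; the facility operates on a batch process. Turning to paragraph (n): (n) operates against (d): a current Tier 1 Clearance is held. (d) is therefore removed.
No exception displaces § 52.

Yes — Priya's workshop must file a quarterly discharge report.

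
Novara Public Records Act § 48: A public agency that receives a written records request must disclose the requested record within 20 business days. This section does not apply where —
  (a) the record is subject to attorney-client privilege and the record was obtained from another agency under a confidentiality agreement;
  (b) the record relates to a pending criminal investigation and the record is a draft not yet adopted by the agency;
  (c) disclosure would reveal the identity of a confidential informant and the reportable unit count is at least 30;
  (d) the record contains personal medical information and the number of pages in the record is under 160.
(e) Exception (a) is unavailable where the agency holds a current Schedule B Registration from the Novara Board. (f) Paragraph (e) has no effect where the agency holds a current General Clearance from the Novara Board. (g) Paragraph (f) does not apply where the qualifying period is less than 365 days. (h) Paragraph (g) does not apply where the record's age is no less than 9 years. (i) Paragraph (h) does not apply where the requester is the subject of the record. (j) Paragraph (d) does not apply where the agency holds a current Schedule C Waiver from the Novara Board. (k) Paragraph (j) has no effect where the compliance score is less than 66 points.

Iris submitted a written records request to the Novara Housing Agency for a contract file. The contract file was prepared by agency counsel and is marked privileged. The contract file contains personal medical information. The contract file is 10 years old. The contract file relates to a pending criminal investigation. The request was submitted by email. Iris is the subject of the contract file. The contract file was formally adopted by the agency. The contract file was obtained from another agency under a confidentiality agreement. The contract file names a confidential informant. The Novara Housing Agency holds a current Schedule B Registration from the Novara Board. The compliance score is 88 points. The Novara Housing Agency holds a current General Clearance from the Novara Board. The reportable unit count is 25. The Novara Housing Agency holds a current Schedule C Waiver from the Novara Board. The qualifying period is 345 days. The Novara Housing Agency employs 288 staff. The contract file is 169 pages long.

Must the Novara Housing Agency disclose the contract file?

Exception (a): the contract file is privileged; the contract file was obtained under a confidentiality agreement — every condition holds. Turning to paragraphs (e)–(i): (e) operates against (a): a current Schedule B Registration is held. (f) operates (a current General Clearance is held), but is set aside by (g): (g) is engaged — the qualifying period is 345 days, less than the 365 days limit. (h) would limit (g) — the record's age is 10 years, meeting the 9 years threshold — but (i) sets (h) aside: (i) is engaged — Iris is the subject of the contract file. Exception (a) does not apply.
Exception (b) requires that the record is a draft not yet adopted by the agency; but the contract file has been formally adopted, so (b) is unavailable.
Exception (c) requires that the reportable unit count is at least 30; but the reportable unit count is 25, short of 30, so (c) is unavailable.
Exception (d) requires that the number of pages in the record is under 160; but the number of pages in the record is 169, not under 160, so (d) is unavailable.
No exception is made out. the Novara Housing Agency falls within the general rule.

Yes — the Novara Housing Agency must disclose the contract file.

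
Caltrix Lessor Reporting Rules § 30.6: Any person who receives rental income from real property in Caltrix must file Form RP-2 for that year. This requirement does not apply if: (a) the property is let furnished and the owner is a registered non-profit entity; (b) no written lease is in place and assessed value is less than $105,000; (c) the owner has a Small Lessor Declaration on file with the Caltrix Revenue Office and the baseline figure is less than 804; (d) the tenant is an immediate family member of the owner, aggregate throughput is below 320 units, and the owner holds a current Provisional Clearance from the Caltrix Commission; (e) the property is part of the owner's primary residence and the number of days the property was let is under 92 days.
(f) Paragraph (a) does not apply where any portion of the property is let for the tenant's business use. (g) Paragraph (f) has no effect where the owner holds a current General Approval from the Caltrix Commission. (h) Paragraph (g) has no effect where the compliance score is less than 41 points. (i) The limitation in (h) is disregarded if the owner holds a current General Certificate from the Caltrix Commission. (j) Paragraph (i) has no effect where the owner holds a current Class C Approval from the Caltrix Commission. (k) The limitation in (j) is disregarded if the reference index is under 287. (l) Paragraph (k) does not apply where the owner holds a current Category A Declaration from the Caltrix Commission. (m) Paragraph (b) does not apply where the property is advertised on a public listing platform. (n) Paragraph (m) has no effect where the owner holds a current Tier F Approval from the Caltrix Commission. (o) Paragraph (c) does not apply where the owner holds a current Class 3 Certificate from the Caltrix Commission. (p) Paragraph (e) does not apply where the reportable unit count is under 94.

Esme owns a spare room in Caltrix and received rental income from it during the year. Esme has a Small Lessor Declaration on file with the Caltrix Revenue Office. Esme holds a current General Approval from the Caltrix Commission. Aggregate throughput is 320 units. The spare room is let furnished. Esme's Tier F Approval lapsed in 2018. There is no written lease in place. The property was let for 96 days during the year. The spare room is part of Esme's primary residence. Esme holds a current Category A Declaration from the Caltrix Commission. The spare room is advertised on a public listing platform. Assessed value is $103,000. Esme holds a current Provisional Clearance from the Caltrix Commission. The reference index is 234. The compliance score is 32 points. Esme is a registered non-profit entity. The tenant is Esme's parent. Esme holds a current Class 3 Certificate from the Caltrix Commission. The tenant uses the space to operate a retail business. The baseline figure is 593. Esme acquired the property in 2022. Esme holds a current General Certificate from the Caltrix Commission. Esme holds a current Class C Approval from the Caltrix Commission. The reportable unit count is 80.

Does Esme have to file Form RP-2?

Yes — Esme must file Form RP-2.

All of (a)'s requirements are met (the property is let furnished; Esme is a registered non-profit). But: (f) operates against (a): the space is let for business use. (g) is triggered (a current General Approval is held), but yields to (h): (h) operates against (g): the compliance score is 32 points, less than the 41 points limit. (i) operates (a current General Certificate is held), but is set aside by (j): (j) is triggered — a current Class C Approval is held. (k) is triggered (the reference index is 234, under the 287 limit), but is displaced by (l): (l) operates against (k): a current Category A Declaration is held. (a) is therefore removed.
Exception (b): there is no written lease; assessed value is $103,000, less than the $105,000 limit — every condition holds. However, paragraphs (m)–(n) must be considered: (m) operates against (b): the property is publicly advertised. (n), which would lift (m), is inapplicable — no current Tier F Approval is held. Exception (b) does not apply.
Exception (c) is satisfied on its face — a Small Lessor Declaration is on file; the baseline figure is 593, less than the 804 limit. But: (o) operates against (c): a current Class 3 Certificate is held. (c) is therefore removed.
Exception (d) fails — aggregate throughput is 320 units, not below 320 units.
Exception (e) requires that the number of days the property was let is under 92 days; but the number of days the property was let is 96 days, not under 92 days, so (e) is unavailable.
No exception is made out. Esme falls within the general rule.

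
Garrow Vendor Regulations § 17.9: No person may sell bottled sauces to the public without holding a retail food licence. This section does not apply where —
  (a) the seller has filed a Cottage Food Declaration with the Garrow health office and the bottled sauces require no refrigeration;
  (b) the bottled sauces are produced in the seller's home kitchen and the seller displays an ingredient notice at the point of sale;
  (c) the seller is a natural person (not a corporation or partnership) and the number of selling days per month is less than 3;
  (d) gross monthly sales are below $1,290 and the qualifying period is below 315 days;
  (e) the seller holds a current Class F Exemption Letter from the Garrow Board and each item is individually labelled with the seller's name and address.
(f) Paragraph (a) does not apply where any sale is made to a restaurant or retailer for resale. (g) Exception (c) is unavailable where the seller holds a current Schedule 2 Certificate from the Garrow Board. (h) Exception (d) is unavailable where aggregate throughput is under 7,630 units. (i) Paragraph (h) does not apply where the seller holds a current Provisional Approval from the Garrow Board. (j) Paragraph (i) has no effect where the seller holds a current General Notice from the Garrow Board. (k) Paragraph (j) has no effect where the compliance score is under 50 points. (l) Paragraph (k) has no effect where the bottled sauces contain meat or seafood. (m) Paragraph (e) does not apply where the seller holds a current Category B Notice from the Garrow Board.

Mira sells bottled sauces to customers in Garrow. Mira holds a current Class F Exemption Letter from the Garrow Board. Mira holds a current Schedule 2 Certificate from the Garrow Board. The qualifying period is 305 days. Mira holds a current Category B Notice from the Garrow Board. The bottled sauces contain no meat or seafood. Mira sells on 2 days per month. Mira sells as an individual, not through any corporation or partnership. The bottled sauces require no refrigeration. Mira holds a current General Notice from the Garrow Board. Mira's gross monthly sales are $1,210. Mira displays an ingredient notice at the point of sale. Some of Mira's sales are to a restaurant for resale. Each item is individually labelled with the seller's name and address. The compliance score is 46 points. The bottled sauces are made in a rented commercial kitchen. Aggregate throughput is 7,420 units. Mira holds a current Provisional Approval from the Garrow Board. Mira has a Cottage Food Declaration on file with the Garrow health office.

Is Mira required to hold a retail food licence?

Exception (a): a Cottage Food Declaration is on file; the bottled sauces are shelf-stable — every condition holds. Turning to paragraph (f): (f) operates against (a): some sales are to a restaurant for resale. So (a) is unavailable.
Exception (b) requires that the bottled sauces are produced in the seller's home kitchen; but the bottled sauces are made in a commercial kitchen, not a home kitchen, so (b) is unavailable.
All of (c)'s requirements are met (the seller is a natural person; the number of selling days per month is 2, less than the 3 limit). But applying paragraph (g): (g) operates against (c): a current Schedule 2 Certificate is held. (c) is therefore removed.
Exception (d) is satisfied on its face — gross monthly sales are $1,210, below the $1,290 limit; the qualifying period is 305 days, below the 315 days limit. Applying paragraphs (h)–(l): (h) would limit (d) — aggregate throughput is 7,420 units, under the 7,630 units limit — but (i) sets (h) aside: (i) operates against (h): a current Provisional Approval is held. (j) is engaged (a current General Notice is held), but is set aside by (k): (k) operates against (j): the compliance score is 46 points, under the 50 points limit. (l) is inapplicable (the bottled sauces contain no meat or seafood), so (k) stands. So (d) applies.
Exception (e)'s conditions are all satisfied: a current Class F Exemption Letter is held; items are individually labelled. Turning to paragraph (m): (m) applies — a current Category B Notice is held. So (e) is unavailable.

No — exception (d) applies; Mira is not required to hold a retail food licence.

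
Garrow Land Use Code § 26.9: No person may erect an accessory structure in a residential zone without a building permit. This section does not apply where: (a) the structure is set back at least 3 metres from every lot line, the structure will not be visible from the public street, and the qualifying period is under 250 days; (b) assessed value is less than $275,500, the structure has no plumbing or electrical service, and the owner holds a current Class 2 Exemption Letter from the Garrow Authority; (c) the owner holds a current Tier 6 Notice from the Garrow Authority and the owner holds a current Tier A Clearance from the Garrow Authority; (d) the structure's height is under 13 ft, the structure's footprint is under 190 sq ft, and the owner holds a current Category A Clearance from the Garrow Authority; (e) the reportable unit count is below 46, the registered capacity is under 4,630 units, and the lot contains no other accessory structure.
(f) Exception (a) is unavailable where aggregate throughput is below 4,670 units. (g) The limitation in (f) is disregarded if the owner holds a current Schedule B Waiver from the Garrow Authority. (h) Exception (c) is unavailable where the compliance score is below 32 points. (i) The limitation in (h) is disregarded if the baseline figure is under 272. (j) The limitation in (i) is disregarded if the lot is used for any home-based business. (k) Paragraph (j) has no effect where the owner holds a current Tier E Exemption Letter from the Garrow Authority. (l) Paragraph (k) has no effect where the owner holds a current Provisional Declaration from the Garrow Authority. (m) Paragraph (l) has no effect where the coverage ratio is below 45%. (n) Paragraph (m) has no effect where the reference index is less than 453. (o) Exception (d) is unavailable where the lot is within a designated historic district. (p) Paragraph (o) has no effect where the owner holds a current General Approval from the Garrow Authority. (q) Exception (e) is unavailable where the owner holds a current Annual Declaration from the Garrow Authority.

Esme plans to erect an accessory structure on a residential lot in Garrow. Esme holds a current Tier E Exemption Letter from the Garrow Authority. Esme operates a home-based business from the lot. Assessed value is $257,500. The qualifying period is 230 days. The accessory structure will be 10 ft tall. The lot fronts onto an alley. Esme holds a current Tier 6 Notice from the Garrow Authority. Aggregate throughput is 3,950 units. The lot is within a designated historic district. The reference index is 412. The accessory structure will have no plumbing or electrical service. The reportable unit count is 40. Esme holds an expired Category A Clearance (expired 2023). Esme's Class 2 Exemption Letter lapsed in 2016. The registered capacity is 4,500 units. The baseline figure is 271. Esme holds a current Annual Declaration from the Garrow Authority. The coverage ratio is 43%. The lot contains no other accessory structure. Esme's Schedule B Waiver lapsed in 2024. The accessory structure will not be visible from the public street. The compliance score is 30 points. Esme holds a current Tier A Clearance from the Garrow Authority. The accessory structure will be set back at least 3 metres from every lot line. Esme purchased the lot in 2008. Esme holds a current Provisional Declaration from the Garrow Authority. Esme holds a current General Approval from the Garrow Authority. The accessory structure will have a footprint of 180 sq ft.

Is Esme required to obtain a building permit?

Yes — Esme must obtain a building permit.

Exception (a)'s conditions are all satisfied: the setback is at least 3 m on every side; the structure will not be visible from the street; the qualifying period is 230 days, under the 250 days limit. However, paragraphs (f)–(g) must be considered: (f) operates against (a): aggregate throughput is 3,950 units, below the 4,670 units limit. (g), which would lift (f), is not triggered — there is no Schedule B Waiver in force. Exception (a) does not apply.
Exception (b) fails — there is no Class 2 Exemption Letter in force.
Exception (c): a current Tier 6 Notice is held; a current Tier A Clearance is held — every condition holds. However, paragraphs (h)–(n) must be considered: (h) operates against (c): the compliance score is 30 points, below the 32 points limit. (i) would limit (h) — the baseline figure is 271, under the 272 limit — but (j) sets (i) aside: (j) operates against (i): a home-based business operates on the lot. (k) applies (a current Tier E Exemption Letter is held), but is displaced by (l): (l) operates against (k): a current Provisional Declaration is held. (m) would limit (l) — the coverage ratio is 43%, below the 45% limit — but (n) sets (m) aside: (n) operates against (m): the reference index is 412, less than the 453 limit. So (c) is unavailable.
Exception (d) does not apply: there is no Category A Clearance in force.
All of (e)'s requirements are met (the reportable unit count is 40, below the 46 limit; the registered capacity is 4,500 units, under the 4,630 units limit; the lot has no other accessory structure). Turning to paragraph (q): (q) operates against (e): a current Annual Declaration is held. So (e) is unavailable.
None of the exceptions is available; § 26.9 applies in full.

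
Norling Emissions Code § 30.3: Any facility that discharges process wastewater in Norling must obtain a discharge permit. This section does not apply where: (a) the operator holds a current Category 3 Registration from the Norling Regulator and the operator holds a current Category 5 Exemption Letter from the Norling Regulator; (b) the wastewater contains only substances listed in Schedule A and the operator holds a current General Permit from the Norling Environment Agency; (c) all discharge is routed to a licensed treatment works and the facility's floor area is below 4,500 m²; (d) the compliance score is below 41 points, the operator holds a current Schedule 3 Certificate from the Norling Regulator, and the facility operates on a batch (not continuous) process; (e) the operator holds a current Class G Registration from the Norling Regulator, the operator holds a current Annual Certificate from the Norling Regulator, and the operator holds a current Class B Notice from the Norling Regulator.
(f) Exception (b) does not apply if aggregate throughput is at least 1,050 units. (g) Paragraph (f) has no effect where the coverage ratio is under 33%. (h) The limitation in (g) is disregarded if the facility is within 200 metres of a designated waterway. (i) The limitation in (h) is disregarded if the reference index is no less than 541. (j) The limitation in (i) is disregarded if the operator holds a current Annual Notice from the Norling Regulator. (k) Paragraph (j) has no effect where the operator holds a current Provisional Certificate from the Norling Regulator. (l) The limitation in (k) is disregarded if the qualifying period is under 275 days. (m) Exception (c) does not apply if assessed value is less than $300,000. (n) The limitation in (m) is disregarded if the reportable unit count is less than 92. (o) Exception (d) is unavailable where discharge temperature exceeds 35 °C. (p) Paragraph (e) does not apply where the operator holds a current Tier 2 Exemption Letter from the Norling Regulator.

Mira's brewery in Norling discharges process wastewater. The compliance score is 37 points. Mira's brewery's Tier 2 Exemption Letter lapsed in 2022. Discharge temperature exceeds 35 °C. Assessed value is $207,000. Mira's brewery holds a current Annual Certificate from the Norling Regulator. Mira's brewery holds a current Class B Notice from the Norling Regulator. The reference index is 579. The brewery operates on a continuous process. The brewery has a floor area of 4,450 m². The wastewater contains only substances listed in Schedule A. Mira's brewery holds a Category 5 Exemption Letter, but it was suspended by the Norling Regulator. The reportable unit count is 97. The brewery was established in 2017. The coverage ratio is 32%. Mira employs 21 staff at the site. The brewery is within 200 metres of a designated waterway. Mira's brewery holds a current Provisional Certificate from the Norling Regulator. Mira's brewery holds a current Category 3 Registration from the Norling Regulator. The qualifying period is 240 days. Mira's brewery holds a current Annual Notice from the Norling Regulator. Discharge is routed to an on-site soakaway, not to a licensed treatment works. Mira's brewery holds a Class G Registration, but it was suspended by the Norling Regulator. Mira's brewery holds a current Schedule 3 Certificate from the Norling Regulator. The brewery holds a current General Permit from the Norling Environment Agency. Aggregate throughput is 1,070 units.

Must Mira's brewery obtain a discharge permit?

Yes — Mira's brewery must obtain a discharge permit.

Exception (a) requires that the operator holds a current Category 5 Exemption Letter from the Norling Regulator; but there is no Category 5 Exemption Letter in force, so (a) is unavailable.
Exception (b)'s conditions are all satisfied: the wastewater is Schedule-A-only; a current General Permit is held. But: (f) operates against (b): aggregate throughput is 1,070 units, meeting the 1,050 units threshold. (g) would limit (f) — the coverage ratio is 32%, under the 33% limit — but (h) sets (g) aside: (h) applies — the brewery is within 200 m of a designated waterway. (i) is engaged (the reference index is 579, meeting the 541 threshold), but is displaced by (j): (j) operates against (i): a current Annual Notice is held. (k) is triggered (a current Provisional Certificate is held), but is set aside by (l): (l) applies — the qualifying period is 240 days, under the 275 days limit. So (b) is unavailable.
Exception (c) requires that all discharge is routed to a licensed treatment works; but discharge is not routed to a licensed treatment works, so (c) is unavailable.
Exception (d) fails — the facility operates on a continuous process.
Exception (e) does not apply: there is no Class G Registration in force.
No exception applies. The general rule governs.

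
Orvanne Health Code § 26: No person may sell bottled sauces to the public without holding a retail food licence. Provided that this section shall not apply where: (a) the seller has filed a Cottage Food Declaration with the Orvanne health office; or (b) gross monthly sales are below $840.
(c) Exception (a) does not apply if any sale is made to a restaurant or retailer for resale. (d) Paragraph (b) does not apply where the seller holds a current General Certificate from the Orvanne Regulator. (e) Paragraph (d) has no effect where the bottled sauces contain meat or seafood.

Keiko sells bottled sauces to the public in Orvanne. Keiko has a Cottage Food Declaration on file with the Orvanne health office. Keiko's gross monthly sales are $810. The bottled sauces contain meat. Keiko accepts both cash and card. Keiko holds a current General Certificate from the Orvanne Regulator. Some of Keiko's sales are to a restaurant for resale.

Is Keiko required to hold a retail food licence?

No — exception (b) applies; Keiko is not required to hold a retail food licence.

Exception (a)'s conditions are all satisfied: a Cottage Food Declaration is on file. But applying paragraph (c): (c) is engaged — some sales are to a restaurant for resale. So (a) is unavailable.
All of (b)'s requirements are met (gross monthly sales are $810, below the $840 limit). Under paragraphs (d)–(e): (d) would limit (b) — a current General Certificate is held — but (e) sets (d) aside: (e) is engaged — the bottled sauces contain meat. So (b) applies.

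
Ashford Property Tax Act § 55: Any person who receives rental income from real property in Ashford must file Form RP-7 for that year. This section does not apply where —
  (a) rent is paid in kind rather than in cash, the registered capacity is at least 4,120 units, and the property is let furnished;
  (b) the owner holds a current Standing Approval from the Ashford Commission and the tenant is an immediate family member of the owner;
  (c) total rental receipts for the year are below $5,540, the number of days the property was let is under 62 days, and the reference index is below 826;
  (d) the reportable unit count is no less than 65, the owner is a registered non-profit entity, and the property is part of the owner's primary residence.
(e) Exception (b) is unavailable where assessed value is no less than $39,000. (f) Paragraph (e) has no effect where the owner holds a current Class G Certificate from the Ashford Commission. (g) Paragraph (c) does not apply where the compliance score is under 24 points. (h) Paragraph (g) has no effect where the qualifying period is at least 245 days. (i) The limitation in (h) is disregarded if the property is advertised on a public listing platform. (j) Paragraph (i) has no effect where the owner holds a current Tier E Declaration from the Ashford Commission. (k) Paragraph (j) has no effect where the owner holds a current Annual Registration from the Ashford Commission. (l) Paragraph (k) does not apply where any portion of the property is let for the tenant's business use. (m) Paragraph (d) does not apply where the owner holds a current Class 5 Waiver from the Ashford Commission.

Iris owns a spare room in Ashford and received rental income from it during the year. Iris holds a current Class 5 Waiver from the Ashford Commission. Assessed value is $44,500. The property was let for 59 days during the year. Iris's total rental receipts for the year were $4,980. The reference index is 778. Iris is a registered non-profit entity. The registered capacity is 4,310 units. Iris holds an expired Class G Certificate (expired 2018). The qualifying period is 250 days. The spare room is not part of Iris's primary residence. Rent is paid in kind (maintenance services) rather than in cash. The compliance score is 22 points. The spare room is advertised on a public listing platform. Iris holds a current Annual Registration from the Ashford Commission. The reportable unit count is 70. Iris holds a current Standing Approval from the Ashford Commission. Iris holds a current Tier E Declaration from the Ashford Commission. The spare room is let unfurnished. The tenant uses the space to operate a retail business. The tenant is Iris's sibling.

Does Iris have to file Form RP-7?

No — exception (c) applies; Iris is not required to file Form RP-7.

Exception (a) does not apply: the property is let unfurnished.
All of (b)'s requirements are met (a current Standing Approval is held; the tenant is an immediate family member). But applying paragraphs (e)–(f): (e) applies — assessed value is $44,500, meeting the $39,000 threshold. (f), which would lift (e), is not triggered — no current Class G Certificate is held. Exception (b) does not apply.
All of (c)'s requirements are met (total rental receipts for the year are $4,980, below the $5,540 limit; the number of days the property was let is 59 days, under the 62 days limit; the reference index is 778, below the 826 limit). Considering the limiting provisions: (g) is triggered (the compliance score is 22 points, under the 24 points limit), but yields to (h): (h) operates — the qualifying period is 250 days, meeting the 245 days threshold. (i) is engaged (the property is publicly advertised), but yields to (j): (j) operates against (i): a current Tier E Declaration is held. (k) is engaged (a current Annual Registration is held), but is itself disapplied by (l): (l) operates — the space is let for business use. Exception (c) stands.
Exception (d) fails — the spare room is not part of the primary residence.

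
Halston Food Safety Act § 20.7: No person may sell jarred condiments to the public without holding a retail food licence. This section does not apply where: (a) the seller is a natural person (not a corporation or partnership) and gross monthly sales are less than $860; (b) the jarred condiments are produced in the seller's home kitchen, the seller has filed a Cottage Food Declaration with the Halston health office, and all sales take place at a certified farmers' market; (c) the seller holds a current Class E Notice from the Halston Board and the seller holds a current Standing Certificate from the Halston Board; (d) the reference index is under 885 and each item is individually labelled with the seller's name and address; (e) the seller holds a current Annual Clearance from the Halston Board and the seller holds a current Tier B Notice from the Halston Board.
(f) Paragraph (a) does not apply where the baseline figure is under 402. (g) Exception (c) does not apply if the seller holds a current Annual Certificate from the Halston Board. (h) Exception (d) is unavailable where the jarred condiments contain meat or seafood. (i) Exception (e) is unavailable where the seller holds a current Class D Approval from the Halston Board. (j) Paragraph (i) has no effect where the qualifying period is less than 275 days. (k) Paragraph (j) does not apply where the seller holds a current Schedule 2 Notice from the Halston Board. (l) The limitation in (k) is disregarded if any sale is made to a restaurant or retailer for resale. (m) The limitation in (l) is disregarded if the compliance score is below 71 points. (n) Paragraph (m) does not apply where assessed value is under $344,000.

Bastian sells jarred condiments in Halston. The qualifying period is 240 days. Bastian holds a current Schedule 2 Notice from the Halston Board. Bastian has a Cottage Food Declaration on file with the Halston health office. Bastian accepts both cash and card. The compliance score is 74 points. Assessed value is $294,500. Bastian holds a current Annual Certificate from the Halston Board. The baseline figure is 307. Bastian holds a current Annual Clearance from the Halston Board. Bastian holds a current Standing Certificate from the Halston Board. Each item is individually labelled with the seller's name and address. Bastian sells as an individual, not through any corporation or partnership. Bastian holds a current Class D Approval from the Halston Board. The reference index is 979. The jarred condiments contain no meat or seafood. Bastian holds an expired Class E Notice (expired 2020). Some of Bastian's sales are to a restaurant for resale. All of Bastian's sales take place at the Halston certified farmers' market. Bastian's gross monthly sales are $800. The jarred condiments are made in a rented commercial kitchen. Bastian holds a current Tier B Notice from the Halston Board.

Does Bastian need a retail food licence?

No — exception (e) applies; Bastian is not required to hold a retail food licence.

Exception (a) is satisfied on its face — the seller is a natural person; gross monthly sales are $800, less than the $860 limit. But applying paragraph (f): (f) is triggered — the baseline figure is 307, under the 402 limit. So (a) is unavailable.
Exception (b) does not apply: the jarred condiments are made in a commercial kitchen, not a home kitchen.
Exception (c) requires that the seller holds a current Class E Notice from the Halston Board; but there is no Class E Notice in force, so (c) is unavailable.
Exception (d) does not apply: the reference index is 979, not under 885.
Exception (e)'s conditions are all satisfied: a current Annual Clearance is held; a current Tier B Notice is held. Applying paragraphs (i)–(n): (i) applies (a current Class D Approval is held), but is overridden by (j): (j) operates against (i): the qualifying period is 240 days, less than the 275 days limit. (k) would limit (j) — a current Schedule 2 Notice is held — but (l) sets (k) aside: (l) applies — some sales are to a restaurant for resale. (m), which would lift (l), is not engaged — the compliance score is 74 points, not below 71 points. (e) remains available.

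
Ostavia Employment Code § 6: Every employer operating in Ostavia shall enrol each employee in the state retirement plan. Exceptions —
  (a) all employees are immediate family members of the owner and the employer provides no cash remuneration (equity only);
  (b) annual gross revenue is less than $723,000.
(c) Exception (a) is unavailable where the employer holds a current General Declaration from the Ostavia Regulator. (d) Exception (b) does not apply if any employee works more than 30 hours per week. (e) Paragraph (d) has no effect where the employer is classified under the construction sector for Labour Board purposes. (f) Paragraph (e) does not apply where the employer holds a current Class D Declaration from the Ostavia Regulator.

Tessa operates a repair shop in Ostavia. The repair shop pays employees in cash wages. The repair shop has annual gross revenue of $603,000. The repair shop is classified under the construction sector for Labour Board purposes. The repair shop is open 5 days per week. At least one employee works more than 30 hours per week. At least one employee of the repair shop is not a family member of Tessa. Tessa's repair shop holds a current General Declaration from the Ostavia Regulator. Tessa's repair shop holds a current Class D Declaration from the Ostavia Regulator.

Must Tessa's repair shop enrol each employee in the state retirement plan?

Yes — Tessa's repair shop must enrol each employee in the state retirement plan.

Exception (a) requires that all employees are immediate family members of the owner; but at least one employee is not a family member, so (a) is unavailable.
All of (b)'s requirements are met (annual gross revenue is $603,000, less than the $723,000 limit). But: (d) operates against (b): at least one employee exceeds 30 hours/week. (e) applies (the repair shop is classified under the construction sector), but is itself disapplied by (f): (f) is triggered — a current Class D Declaration is held. (b) is therefore removed.
Every exception is unavailable, so the rule governs.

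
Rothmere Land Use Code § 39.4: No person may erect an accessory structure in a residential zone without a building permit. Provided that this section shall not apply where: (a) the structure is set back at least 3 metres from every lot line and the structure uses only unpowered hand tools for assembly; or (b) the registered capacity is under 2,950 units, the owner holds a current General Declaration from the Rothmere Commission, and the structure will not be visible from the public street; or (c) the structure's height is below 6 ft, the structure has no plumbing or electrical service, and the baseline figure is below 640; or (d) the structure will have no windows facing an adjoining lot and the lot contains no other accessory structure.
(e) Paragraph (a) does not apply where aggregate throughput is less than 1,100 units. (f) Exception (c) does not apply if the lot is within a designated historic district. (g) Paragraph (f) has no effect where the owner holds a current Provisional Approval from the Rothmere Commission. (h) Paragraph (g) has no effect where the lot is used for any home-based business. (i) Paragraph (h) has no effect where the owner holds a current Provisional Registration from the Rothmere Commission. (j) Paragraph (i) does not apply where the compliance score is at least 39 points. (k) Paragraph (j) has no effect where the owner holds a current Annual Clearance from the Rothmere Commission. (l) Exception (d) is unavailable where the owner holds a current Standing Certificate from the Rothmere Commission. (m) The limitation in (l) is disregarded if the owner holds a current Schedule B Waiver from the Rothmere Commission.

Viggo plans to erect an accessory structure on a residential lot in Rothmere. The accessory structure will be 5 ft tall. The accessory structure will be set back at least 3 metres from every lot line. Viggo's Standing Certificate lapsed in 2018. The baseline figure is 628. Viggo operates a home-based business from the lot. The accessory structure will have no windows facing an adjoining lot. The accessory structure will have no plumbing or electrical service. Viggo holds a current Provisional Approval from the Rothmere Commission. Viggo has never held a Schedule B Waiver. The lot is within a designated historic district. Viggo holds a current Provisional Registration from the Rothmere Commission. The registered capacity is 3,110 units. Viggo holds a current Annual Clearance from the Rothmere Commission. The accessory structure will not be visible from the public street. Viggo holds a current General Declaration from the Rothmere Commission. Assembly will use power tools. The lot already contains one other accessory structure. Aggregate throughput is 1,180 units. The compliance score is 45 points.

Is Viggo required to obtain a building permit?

No — exception (c) applies; Viggo does not need a building permit.

Exception (a) fails — assembly uses power tools.
Exception (b) requires that the registered capacity is under 2,950 units; but the registered capacity is 3,110 units, not under 2,950 units, so (b) is unavailable.
Exception (c)'s conditions are all satisfied: the structure's height is 5 ft, below the 6 ft limit; there is no plumbing or electrical service; the baseline figure is 628, below the 640 limit. Applying paragraphs (f)–(k): (f) is triggered (the lot is in a historic district), but is overridden by (g): (g) is engaged — a current Provisional Approval is held. (h) applies (a home-based business operates on the lot), but is set aside by (i): (i) operates against (h): a current Provisional Registration is held. (j) would limit (i) — the compliance score is 45 points, meeting the 39 points threshold — but (k) sets (j) aside: (k) operates against (j): a current Annual Clearance is held. So (c) applies.
Exception (d) does not apply: the lot already has another accessory structure.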